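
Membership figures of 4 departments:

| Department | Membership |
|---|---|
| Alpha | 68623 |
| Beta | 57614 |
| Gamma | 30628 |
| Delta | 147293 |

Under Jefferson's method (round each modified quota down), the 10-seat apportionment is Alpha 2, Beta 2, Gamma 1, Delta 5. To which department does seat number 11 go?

Priority for the next seat is population ÷ (current seats + 1).
Priorities: Alpha 22874.333, Beta 19204.667, Gamma 15314.000, Delta 24548.833.
Highest priority: Delta.

Delta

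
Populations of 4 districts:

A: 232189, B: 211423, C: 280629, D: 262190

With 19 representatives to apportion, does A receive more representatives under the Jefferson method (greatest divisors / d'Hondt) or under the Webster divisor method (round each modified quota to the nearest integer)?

Jefferson: A 4, B 4, C 6, D 5.
Webster: A 5, B 4, C 5, D 5.
A gets 4 under Jefferson and 5 under Webster.

Webster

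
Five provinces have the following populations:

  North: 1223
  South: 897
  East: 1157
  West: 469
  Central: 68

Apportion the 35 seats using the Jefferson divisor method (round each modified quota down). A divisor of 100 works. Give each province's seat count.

With modified divisor 100: modified quotas North 12.230, South 8.970, East 11.570, West 4.690, Central 0.680.
Rounding down: North 12, South 8, East 11, West 4, Central 0 (total 35).

North 12, South 8, East 11, West 4, Central 0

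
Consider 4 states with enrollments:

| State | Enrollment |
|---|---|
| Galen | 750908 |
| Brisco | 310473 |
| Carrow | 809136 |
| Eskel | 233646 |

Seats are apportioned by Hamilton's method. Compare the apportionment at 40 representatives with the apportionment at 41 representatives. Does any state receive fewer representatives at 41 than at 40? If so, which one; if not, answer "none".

At 40 seats: Galen 14, Brisco 6, Carrow 15, Eskel 5.
At 41 seats: Galen 15, Brisco 6, Carrow 16, Eskel 4.
Eskel drops from 5 to 4.

Eskel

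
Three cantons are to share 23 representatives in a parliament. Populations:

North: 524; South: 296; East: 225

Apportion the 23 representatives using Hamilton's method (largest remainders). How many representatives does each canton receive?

Standard divisor: 1045 ÷ 23 ≈ 45.435.
Standard quotas: North 11.533, South 6.515, East 4.952.
Lower quotas: North 11, South 6, East 4 (sum 21, leaving 2 seats).
Remainders in descending order: East 0.952, North 0.533, South 0.515.
The surplus seats go to East, North.

North=12; South=6; East=5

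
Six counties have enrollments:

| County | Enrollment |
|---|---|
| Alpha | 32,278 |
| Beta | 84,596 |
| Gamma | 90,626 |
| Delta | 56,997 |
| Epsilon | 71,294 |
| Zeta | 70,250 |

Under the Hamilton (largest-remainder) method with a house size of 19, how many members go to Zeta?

Standard divisor: 406041 ÷ 19 ≈ 21370.579.
Standard quotas: Alpha 1.5104, Beta 3.9585, Gamma 4.2407, Delta 2.6671, Epsilon 3.3361, Zeta 3.2872.
Lower quotas: Alpha 1, Beta 3, Gamma 4, Delta 2, Epsilon 3, Zeta 3 (sum 16, leaving 3 seats).
Remainders in descending order: Beta 0.9585, Delta 0.6671, Alpha 0.5104, Epsilon 0.3361, Zeta 0.2872, Gamma 0.2407.
Largest remainders: Beta, Delta, Alpha receive the extra seats.
Zeta receives 3.

3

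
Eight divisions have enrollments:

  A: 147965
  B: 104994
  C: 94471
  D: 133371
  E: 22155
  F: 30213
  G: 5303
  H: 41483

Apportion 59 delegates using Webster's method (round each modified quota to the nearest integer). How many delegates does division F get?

Standard divisor 579955/59 ≈ 9829.746; standard quotas: A 15.053, B 10.681, C 9.611, D 13.568, E 2.254, F 3.074, G 0.539, H 4.220.
Rounding to the nearest integer gives 15, 11, 10, 14, 2, 3, 1, 4 = 60 seats, so the divisor must be adjusted.
With modified divisor 9900: modified quotas A 14.946, B 10.605, C 9.543, D 13.472, E 2.238, F 3.052, G 0.536, H 4.190.
Rounding to the nearest integer: A 15, B 11, C 10, D 13, E 2, F 3, G 1, H 4 (total 59).
F receives 3.

3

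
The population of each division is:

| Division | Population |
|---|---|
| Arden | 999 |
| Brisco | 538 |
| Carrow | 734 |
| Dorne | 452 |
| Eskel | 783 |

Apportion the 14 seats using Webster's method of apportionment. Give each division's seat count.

Arden: 4; Brisco: 2; Carrow: 3; Dorne: 2; Eskel: 3

Standard divisor 3506/14 ≈ 250.429; standard quotas: Arden 3.989, Brisco 2.148, Carrow 2.931, Dorne 1.805, Eskel 3.127.
Rounding to the nearest integer gives Arden 4, Brisco 2, Carrow 3, Dorne 2, Eskel 3 — total 14, matching the house size, so no adjustment is needed.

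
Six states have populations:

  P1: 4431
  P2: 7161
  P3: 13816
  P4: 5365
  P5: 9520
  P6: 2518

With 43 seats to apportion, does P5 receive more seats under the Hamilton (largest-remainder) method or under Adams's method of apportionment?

Hamilton: P1 4, P2 7, P3 14, P4 5, P5 10, P6 3.
Adams: P1 5, P2 7, P3 13, P4 6, P5 9, P6 3.
P5 gets 10 under Hamilton and 9 under Adams.

Hamilton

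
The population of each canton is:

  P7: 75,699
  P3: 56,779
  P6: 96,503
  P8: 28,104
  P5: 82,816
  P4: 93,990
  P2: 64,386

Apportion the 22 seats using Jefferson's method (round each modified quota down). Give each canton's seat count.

P7 3, P3 2, P6 5, P8 1, P5 4, P4 4, P2 3

Standard divisor 498277/22 ≈ 22648.955; standard quotas: P7 3.342, P3 2.507, P6 4.261, P8 1.241, P5 3.657, P4 4.150, P2 2.843.
Rounding down gives 3, 2, 4, 1, 3, 4, 2 = 19 seats, so the divisor must be adjusted.
With modified divisor 19100: modified quotas P7 3.963, P3 2.973, P6 5.053, P8 1.471, P5 4.336, P4 4.921, P2 3.371.
Rounding down: P7 3, P3 2, P6 5, P8 1, P5 4, P4 4, P2 3 (total 22).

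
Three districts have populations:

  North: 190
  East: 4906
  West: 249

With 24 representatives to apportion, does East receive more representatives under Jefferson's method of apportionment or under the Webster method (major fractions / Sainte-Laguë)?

Jefferson

Jefferson: North 0, East 23, West 1.
Webster: North 1, East 22, West 1.
East gets 23 under Jefferson and 22 under Webster.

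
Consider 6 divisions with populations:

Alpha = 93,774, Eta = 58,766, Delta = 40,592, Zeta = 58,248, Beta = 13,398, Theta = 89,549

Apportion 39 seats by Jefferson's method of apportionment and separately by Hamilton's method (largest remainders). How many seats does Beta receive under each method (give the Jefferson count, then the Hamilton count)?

Jefferson: Alpha 11, Eta 7, Delta 4, Zeta 6, Beta 1, Theta 10.
Hamilton: Alpha 10, Eta 7, Delta 4, Zeta 6, Beta 2, Theta 10.
Beta gets 1 under Jefferson and 2 under Hamilton.

1 and 2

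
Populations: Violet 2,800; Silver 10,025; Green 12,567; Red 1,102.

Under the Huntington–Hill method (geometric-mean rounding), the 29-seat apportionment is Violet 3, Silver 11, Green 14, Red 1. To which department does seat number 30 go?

Silver

Priority for the next seat is population ÷ (√(s·(s+1))).
Priorities: Violet 808.290, Silver 872.564, Green 867.205, Red 779.232.
Highest priority: Silver.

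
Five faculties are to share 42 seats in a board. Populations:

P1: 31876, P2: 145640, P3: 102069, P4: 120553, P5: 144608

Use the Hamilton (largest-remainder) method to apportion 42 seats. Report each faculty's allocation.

P1: 3, P2: 11, P3: 8, P4: 9, P5: 11

Standard divisor: 544746 ÷ 42 ≈ 12970.143.
Standard quotas: P1 2.4576, P2 11.2289, P3 7.8695, P4 9.2947, P5 11.1493.
Lower quotas: P1 2, P2 11, P3 7, P4 9, P5 11 (sum 40, leaving 2 seats).
Remainders in descending order: P3 0.8695, P1 0.4576, P4 0.2947, P2 0.2289, P5 0.1493.
The surplus seats go to P3, P1.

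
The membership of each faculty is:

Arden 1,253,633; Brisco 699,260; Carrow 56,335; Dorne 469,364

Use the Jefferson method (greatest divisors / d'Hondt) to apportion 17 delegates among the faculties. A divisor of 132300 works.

Arden: 9; Brisco: 5; Carrow: 0; Dorne: 3

With modified divisor 132300: modified quotas Arden 9.476, Brisco 5.285, Carrow 0.426, Dorne 3.548.
Rounding down: Arden 9, Brisco 5, Carrow 0, Dorne 3 (total 17).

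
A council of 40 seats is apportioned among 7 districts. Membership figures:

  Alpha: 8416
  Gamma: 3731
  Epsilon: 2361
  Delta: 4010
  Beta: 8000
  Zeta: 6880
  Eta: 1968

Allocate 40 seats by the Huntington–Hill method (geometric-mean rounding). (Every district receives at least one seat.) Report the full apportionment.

Alpha: 9; Gamma: 4; Epsilon: 3; Delta: 5; Beta: 9; Zeta: 8; Eta: 2

With divisor 892: modified quotas Alpha 9.435, Gamma 4.183, Epsilon 2.647, Delta 4.496, Beta 8.969, Zeta 7.713, Eta 2.206.
Geometric-mean thresholds: Alpha √(9·10)=9.487, Gamma √(4·5)=4.472, Epsilon √(2·3)=2.449, Delta √(4·5)=4.472, Beta √(8·9)=8.485, Zeta √(7·8)=7.483, Eta √(2·3)=2.449.
Each quota rounded against its threshold gives Alpha 9, Gamma 4, Epsilon 3, Delta 5, Beta 9, Zeta 8, Eta 2 (total 40).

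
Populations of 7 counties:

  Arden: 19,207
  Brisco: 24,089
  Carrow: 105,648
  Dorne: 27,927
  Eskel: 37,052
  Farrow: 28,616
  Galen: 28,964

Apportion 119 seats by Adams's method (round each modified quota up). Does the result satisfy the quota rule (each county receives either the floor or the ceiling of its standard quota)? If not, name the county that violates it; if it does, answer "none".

Carrow

Standard quotas: Arden 8.418, Brisco 10.558, Carrow 46.306, Dorne 12.240, Eskel 16.240, Farrow 12.542, Galen 12.695.
Adams allocation: Arden 9, Brisco 11, Carrow 45, Dorne 12, Eskel 16, Farrow 13, Galen 13.
Carrow has quota 46.306 (lower 46, upper 47) but receives 45 — outside the quota interval.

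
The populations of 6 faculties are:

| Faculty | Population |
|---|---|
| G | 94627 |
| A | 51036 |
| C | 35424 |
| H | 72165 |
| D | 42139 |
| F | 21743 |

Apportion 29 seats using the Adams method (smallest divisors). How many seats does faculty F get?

Standard divisor 317134/29 ≈ 10935.655; standard quotas: G 8.653, A 4.667, C 3.239, H 6.599, D 3.853, F 1.988.
Rounding up gives 9, 5, 4, 7, 4, 2 = 31 seats, so the divisor must be adjusted.
With modified divisor 11900: modified quotas G 7.952, A 4.289, C 2.977, H 6.064, D 3.541, F 1.827.
Rounding up: G 8, A 5, C 3, H 7, D 4, F 2 (total 29).
F receives 2.

2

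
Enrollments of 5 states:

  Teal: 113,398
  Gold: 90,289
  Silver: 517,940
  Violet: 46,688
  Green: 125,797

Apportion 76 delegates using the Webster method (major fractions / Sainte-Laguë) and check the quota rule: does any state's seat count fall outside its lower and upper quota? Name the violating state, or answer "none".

Silver

Standard quotas: Teal 9.639, Gold 7.675, Silver 44.025, Violet 3.969, Green 10.693.
Webster allocation: Teal 10, Gold 8, Silver 43, Violet 4, Green 11.
Silver has quota 44.025 (lower 44, upper 45) but receives 43 — outside the quota interval.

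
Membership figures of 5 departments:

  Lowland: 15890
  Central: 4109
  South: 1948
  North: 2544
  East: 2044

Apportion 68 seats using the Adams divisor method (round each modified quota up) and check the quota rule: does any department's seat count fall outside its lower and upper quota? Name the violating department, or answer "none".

Lowland

Standard quotas: Lowland 40.721, Central 10.530, South 4.992, North 6.519, East 5.238.
Adams allocation: Lowland 39, Central 11, South 5, North 7, East 6.
Lowland has quota 40.721 (lower 40, upper 41) but receives 39 — outside the quota interval.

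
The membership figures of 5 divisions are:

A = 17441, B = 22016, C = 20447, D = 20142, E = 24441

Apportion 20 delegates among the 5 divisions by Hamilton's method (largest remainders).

A 3, B 4, C 4, D 4, E 5

The standard divisor is 104487/20 ≈ 5224.35.
Standard quotas: A 3.3384, B 4.2141, C 3.9138, D 3.8554, E 4.6783.
Lower quotas: A 3, B 4, C 3, D 3, E 4 (sum 17, leaving 3 seats).
Remainders in descending order: C 0.9138, D 0.8554, E 0.6783, A 0.3384, B 0.2141.
Largest remainders: C, D, E receive the extra seats.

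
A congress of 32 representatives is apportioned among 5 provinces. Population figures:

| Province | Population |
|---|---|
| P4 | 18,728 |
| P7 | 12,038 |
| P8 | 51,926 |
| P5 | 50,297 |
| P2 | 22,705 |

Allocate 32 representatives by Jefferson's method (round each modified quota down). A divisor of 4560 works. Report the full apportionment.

With modified divisor 4560: modified quotas P4 4.107, P7 2.640, P8 11.387, P5 11.030, P2 4.979.
Rounding down: P4 4, P7 2, P8 11, P5 11, P2 4 (total 32).

P4=4, P7=2, P8=11, P5=11, P2=4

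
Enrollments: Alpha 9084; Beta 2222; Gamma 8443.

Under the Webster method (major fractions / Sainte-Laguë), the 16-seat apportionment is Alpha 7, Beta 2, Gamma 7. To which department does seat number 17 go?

Alpha

Priority for the next seat is population ÷ (current seats + 0.5).
Priorities: Alpha 1211.200, Beta 888.800, Gamma 1125.733.
Highest priority: Alpha.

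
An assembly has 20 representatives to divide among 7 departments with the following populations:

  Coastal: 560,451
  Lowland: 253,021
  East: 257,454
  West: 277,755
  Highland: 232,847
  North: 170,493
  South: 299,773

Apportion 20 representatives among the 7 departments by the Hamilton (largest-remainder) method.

Coastal 5, Lowland 2, East 3, West 3, Highland 2, North 2, South 3

The standard divisor is 2051794/20 ≈ 102589.7.
Standard quotas: Coastal 5.4630, Lowland 2.4663, East 2.5096, West 2.7074, Highland 2.2697, North 1.6619, South 2.9221.
Lower quotas: Coastal 5, Lowland 2, East 2, West 2, Highland 2, North 1, South 2 (sum 16, leaving 4 seats).
Remainders in descending order: South 0.9221, West 0.7074, North 0.6619, East 0.5096, Lowland 0.4663, Coastal 0.4630, Highland 0.2697.
Largest remainders: South, West, North, East receive the extra seats.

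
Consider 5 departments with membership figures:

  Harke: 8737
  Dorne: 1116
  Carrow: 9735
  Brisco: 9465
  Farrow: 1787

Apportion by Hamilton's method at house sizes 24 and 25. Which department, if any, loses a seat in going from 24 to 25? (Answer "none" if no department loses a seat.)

none

At 24 seats: Harke 7, Dorne 1, Carrow 8, Brisco 7, Farrow 1.
At 25 seats: Harke 7, Dorne 1, Carrow 8, Brisco 8, Farrow 1.
No department's allocation decreased.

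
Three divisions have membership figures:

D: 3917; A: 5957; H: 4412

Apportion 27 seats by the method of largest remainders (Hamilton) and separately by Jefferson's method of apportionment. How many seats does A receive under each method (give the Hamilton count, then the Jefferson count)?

11 and 12

Hamilton: D 8, A 11, H 8.
Jefferson: D 7, A 12, H 8.
A gets 11 under Hamilton and 12 under Jefferson.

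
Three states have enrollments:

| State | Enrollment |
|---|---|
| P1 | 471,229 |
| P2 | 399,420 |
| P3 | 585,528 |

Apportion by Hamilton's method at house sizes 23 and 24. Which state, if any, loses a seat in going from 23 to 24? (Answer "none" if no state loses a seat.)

none

At 23 seats: P1 8, P2 6, P3 9.
At 24 seats: P1 8, P2 6, P3 10.
No state's allocation decreased.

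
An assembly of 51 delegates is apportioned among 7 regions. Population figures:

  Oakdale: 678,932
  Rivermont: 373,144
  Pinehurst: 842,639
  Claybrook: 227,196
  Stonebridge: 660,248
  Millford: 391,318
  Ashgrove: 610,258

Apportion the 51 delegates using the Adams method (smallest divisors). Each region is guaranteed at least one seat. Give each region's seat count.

Standard divisor 3783735/51 ≈ 74190.882; standard quotas: Oakdale 9.151, Rivermont 5.030, Pinehurst 11.358, Claybrook 3.062, Stonebridge 8.899, Millford 5.274, Ashgrove 8.226.
Rounding up gives 10, 6, 12, 4, 9, 6, 9 = 56 seats, so the divisor must be adjusted.
With modified divisor 77400: modified quotas Oakdale 8.772, Rivermont 4.821, Pinehurst 10.887, Claybrook 2.935, Stonebridge 8.530, Millford 5.056, Ashgrove 7.884.
Rounding up: Oakdale 9, Rivermont 5, Pinehurst 11, Claybrook 3, Stonebridge 9, Millford 6, Ashgrove 8 (total 51).

Oakdale: 9; Rivermont: 5; Pinehurst: 11; Claybrook: 3; Stonebridge: 9; Millford: 6; Ashgrove: 8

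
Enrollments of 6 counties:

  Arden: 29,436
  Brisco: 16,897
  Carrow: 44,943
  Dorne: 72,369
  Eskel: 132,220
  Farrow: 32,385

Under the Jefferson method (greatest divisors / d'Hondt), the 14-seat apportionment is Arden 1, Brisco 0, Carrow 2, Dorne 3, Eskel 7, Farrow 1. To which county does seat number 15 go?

Priority for the next seat is population ÷ (current seats + 1).
Priorities: Arden 14718.000, Brisco 16897.000, Carrow 14981.000, Dorne 18092.250, Eskel 16527.500, Farrow 16192.500.
Highest priority: Dorne.

Dorne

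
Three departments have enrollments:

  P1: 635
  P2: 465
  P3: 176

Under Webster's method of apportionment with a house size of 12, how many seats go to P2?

4

Standard divisor 1276/12 ≈ 106.333; standard quotas: P1 5.972, P2 4.373, P3 1.655.
Rounding to the nearest integer gives P1 6, P2 4, P3 2 — total 12, matching the house size, so no adjustment is needed.
P2 receives 4.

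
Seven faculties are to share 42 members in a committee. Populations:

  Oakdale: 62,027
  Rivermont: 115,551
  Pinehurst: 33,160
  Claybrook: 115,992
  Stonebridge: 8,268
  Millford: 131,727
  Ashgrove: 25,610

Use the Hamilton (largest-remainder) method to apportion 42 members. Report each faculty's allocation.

Total 492335; standard divisor 492335/42 ≈ 11722.262.
Standard quotas: Oakdale 5.2914, Rivermont 9.8574, Pinehurst 2.8288, Claybrook 9.8950, Stonebridge 0.7053, Millford 11.2373, Ashgrove 2.1847.
Lower quotas: Oakdale 5, Rivermont 9, Pinehurst 2, Claybrook 9, Stonebridge 0, Millford 11, Ashgrove 2 (sum 38, leaving 4 seats).
Remainders in descending order: Claybrook 0.8950, Rivermont 0.8574, Pinehurst 0.8288, Stonebridge 0.7053, Oakdale 0.2914, Millford 0.2373, Ashgrove 0.1847.
The surplus seats go to Claybrook, Rivermont, Pinehurst, Stonebridge.

Oakdale 5; Rivermont 10; Pinehurst 3; Claybrook 10; Stonebridge 1; Millford 11; Ashgrove 2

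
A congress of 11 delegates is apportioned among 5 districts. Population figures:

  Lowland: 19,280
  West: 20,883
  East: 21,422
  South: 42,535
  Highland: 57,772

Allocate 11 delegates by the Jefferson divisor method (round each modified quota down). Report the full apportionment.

Lowland 1, West 1, East 1, South 3, Highland 5

Standard divisor 161892/11 ≈ 14717.455; standard quotas: Lowland 1.310, West 1.419, East 1.456, South 2.890, Highland 3.925.
Rounding down gives 1, 1, 1, 2, 3 = 8 seats, so the divisor must be adjusted.
With modified divisor 11100: modified quotas Lowland 1.737, West 1.881, East 1.930, South 3.832, Highland 5.205.
Rounding down: Lowland 1, West 1, East 1, South 3, Highland 5 (total 11).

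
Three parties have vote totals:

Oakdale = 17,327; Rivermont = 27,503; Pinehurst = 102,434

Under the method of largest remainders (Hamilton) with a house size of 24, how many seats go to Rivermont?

4

Total 147264; standard divisor 147264/24 = 6136.
Standard quotas: Oakdale 2.8238, Rivermont 4.4822, Pinehurst 16.6939.
Lower quotas: Oakdale 2, Rivermont 4, Pinehurst 16 (sum 22, leaving 2 seats).
Remainders in descending order: Oakdale 0.8238, Pinehurst 0.6939, Rivermont 0.4822.
Largest remainders: Oakdale, Pinehurst receive the extra seats.
Rivermont receives 4.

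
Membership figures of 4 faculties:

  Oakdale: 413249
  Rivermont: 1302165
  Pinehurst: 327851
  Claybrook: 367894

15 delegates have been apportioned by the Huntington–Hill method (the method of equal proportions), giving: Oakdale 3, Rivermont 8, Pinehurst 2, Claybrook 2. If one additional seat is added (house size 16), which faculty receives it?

Priority for the next seat is population ÷ (√(s·(s+1))).
Priorities: Oakdale 119294.711, Rivermont 153461.617, Pinehurst 133844.610, Claybrook 150192.097.
Highest priority: Rivermont.

Rivermont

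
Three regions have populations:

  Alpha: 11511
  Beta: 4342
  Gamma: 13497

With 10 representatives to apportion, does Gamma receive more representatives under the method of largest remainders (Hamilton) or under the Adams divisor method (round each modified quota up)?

Hamilton

Hamilton: Alpha 4, Beta 1, Gamma 5.
Adams: Alpha 4, Beta 2, Gamma 4.
Gamma gets 5 under Hamilton and 4 under Adams.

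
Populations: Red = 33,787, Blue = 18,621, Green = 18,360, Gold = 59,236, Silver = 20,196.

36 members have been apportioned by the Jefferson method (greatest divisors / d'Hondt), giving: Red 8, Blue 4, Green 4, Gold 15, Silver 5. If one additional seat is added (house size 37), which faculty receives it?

Red

Priority for the next seat is population ÷ (current seats + 1).
Priorities: Red 3754.111, Blue 3724.200, Green 3672.000, Gold 3702.250, Silver 3366.000.
Highest priority: Red.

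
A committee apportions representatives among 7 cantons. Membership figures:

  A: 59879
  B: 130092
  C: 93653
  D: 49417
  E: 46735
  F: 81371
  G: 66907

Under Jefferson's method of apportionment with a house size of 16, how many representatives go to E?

1

Standard divisor 528054/16 ≈ 33003.375; standard quotas: A 1.814, B 3.942, C 2.838, D 1.497, E 1.416, F 2.466, G 2.027.
Rounding down gives 1, 3, 2, 1, 1, 2, 2 = 12 seats, so the divisor must be adjusted.
With modified divisor 26600: modified quotas A 2.251, B 4.891, C 3.521, D 1.858, E 1.757, F 3.059, G 2.515.
Rounding down: A 2, B 4, C 3, D 1, E 1, F 3, G 2 (total 16).
E receives 1.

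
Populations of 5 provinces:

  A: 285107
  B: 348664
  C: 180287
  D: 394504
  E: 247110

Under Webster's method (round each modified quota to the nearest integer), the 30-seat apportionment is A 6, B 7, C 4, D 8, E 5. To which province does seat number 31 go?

B

Priority for the next seat is population ÷ (current seats + 0.5).
Priorities: A 43862.615, B 46488.533, C 40063.778, D 46412.235, E 44929.091.
Highest priority: B.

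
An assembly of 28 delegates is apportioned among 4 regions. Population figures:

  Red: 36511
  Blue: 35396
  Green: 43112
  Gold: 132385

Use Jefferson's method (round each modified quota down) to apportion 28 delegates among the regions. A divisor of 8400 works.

Red 4, Blue 4, Green 5, Gold 15

With modified divisor 8400: modified quotas Red 4.347, Blue 4.214, Green 5.132, Gold 15.760.
Rounding down: Red 4, Blue 4, Green 5, Gold 15 (total 28).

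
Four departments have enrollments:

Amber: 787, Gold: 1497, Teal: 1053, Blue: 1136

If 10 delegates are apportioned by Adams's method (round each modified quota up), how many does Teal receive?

2

Standard divisor 4473/10 ≈ 447.3; standard quotas: Amber 1.759, Gold 3.347, Teal 2.354, Blue 2.540.
Rounding up gives 2, 4, 3, 3 = 12 seats, so the divisor must be adjusted.
With modified divisor 550: modified quotas Amber 1.431, Gold 2.722, Teal 1.915, Blue 2.065.
Rounding up: Amber 2, Gold 3, Teal 2, Blue 3 (total 10).
Teal receives 2.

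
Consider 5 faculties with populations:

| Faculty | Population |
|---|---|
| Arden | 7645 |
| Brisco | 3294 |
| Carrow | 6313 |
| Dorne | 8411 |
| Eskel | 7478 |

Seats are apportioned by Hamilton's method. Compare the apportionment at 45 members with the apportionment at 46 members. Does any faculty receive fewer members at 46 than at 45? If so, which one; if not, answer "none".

Brisco

At 45 seats: Arden 10, Brisco 5, Carrow 9, Dorne 11, Eskel 10.
At 46 seats: Arden 11, Brisco 4, Carrow 9, Dorne 12, Eskel 10.
Brisco drops from 5 to 4.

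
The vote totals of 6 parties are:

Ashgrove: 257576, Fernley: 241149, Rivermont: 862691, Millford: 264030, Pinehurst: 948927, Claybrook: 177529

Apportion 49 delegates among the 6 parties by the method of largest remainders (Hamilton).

Ashgrove 5; Fernley 4; Rivermont 15; Millford 5; Pinehurst 17; Claybrook 3

Standard divisor: 2751902 ÷ 49 ≈ 56161.265.
Standard quotas: Ashgrove 4.5864, Fernley 4.2939, Rivermont 15.3610, Millford 4.7013, Pinehurst 16.8965, Claybrook 3.1611.
Lower quotas: Ashgrove 4, Fernley 4, Rivermont 15, Millford 4, Pinehurst 16, Claybrook 3 (sum 46, leaving 3 seats).
Remainders in descending order: Pinehurst 0.8965, Millford 0.7013, Ashgrove 0.5864, Rivermont 0.3610, Fernley 0.2939, Claybrook 0.1611.
The surplus seats go to Pinehurst, Millford, Ashgrove.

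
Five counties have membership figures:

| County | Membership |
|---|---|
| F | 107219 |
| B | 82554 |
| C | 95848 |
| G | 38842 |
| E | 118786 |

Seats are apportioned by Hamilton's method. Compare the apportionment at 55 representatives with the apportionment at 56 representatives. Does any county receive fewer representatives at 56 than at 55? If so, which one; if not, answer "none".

At 55 seats: F 13, B 10, C 12, G 5, E 15.
At 56 seats: F 14, B 10, C 12, G 5, E 15.
No county's allocation decreased.

none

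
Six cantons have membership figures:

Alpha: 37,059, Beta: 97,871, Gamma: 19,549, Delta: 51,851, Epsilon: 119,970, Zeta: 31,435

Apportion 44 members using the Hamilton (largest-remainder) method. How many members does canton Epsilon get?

Total 357735; standard divisor 357735/44 ≈ 8130.341.
Standard quotas: Alpha 4.5581, Beta 12.0377, Gamma 2.4045, Delta 6.3775, Epsilon 14.7558, Zeta 3.8664.
Lower quotas: Alpha 4, Beta 12, Gamma 2, Delta 6, Epsilon 14, Zeta 3 (sum 41, leaving 3 seats).
Remainders in descending order: Zeta 0.8664, Epsilon 0.7558, Alpha 0.5581, Gamma 0.4045, Delta 0.3775, Beta 0.0377.
Largest remainders: Zeta, Epsilon, Alpha receive the extra seats.
Epsilon receives 15.

15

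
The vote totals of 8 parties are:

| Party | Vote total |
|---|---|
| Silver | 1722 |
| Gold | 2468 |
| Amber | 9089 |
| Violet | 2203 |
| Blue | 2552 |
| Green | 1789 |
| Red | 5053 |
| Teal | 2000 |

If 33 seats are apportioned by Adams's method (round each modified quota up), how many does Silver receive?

2

Standard divisor 26876/33 ≈ 814.424; standard quotas: Silver 2.114, Gold 3.030, Amber 11.160, Violet 2.705, Blue 3.134, Green 2.197, Red 6.204, Teal 2.456.
Rounding up gives 3, 4, 12, 3, 4, 3, 7, 3 = 39 seats, so the divisor must be adjusted.
With modified divisor 904.58: modified quotas Silver 1.904, Gold 2.728, Amber 10.048, Violet 2.435, Blue 2.821, Green 1.978, Red 5.586, Teal 2.211.
Rounding up: Silver 2, Gold 3, Amber 11, Violet 3, Blue 3, Green 2, Red 6, Teal 3 (total 33).
Silver receives 2.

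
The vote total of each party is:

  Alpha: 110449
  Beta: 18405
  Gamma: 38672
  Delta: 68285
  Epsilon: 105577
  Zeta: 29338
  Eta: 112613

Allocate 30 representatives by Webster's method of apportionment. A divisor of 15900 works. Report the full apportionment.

With modified divisor 15900: modified quotas Alpha 6.946, Beta 1.158, Gamma 2.432, Delta 4.295, Epsilon 6.640, Zeta 1.845, Eta 7.083.
Rounding to the nearest integer: Alpha 7, Beta 1, Gamma 2, Delta 4, Epsilon 7, Zeta 2, Eta 7 (total 30).

Alpha=7, Beta=1, Gamma=2, Delta=4, Epsilon=7, Zeta=2, Eta=7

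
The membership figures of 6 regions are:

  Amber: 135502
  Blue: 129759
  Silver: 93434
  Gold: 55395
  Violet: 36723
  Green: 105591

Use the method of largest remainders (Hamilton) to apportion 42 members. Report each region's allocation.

Amber: 10, Blue: 10, Silver: 7, Gold: 4, Violet: 3, Green: 8

Total 556404; standard divisor 556404/42 ≈ 13247.714.
Standard quotas: Amber 10.2283, Blue 9.7948, Silver 7.0528, Gold 4.1815, Violet 2.7720, Green 7.9705.
Lower quotas: Amber 10, Blue 9, Silver 7, Gold 4, Violet 2, Green 7 (sum 39, leaving 3 seats).
Remainders in descending order: Green 0.9705, Blue 0.7948, Violet 0.7720, Amber 0.2283, Gold 0.1815, Silver 0.0528.
The surplus seats go to Green, Blue, Violet.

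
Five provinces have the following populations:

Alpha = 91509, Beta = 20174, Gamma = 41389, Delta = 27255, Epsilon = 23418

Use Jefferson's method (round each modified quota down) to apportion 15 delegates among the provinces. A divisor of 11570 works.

Alpha 7, Beta 1, Gamma 3, Delta 2, Epsilon 2

With modified divisor 11570: modified quotas Alpha 7.909, Beta 1.744, Gamma 3.577, Delta 2.356, Epsilon 2.024.
Rounding down: Alpha 7, Beta 1, Gamma 3, Delta 2, Epsilon 2 (total 15).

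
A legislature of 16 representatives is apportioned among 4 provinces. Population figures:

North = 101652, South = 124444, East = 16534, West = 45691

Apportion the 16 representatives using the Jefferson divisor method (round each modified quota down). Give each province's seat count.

Standard divisor 288321/16 ≈ 18020.062; standard quotas: North 5.641, South 6.906, East 0.918, West 2.536.
Rounding down gives 5, 6, 0, 2 = 13 seats, so the divisor must be adjusted.
With modified divisor 16000: modified quotas North 6.353, South 7.778, East 1.033, West 2.856.
Rounding down: North 6, South 7, East 1, West 2 (total 16).

North 6, South 7, East 1, West 2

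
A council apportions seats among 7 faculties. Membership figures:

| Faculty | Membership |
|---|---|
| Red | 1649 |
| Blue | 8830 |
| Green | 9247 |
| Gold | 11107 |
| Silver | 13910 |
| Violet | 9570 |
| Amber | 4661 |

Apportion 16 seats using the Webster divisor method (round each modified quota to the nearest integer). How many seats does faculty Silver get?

4

Standard divisor 58974/16 ≈ 3685.875; standard quotas: Red 0.447, Blue 2.396, Green 2.509, Gold 3.013, Silver 3.774, Violet 2.596, Amber 1.265.
Rounding to the nearest integer gives Red 0, Blue 2, Green 3, Gold 3, Silver 4, Violet 3, Amber 1 — total 16, matching the house size, so no adjustment is needed.
Silver receives 4.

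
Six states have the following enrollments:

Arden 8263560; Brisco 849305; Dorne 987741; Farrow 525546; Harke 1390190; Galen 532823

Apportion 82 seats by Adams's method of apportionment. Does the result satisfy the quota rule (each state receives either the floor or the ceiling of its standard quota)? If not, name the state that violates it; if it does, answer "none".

Arden

Standard quotas: Arden 53.997, Brisco 5.550, Dorne 6.454, Farrow 3.434, Harke 9.084, Galen 3.482.
Adams allocation: Arden 52, Brisco 6, Dorne 7, Farrow 4, Harke 9, Galen 4.
Arden has quota 53.997 (lower 53, upper 54) but receives 52 — outside the quota interval.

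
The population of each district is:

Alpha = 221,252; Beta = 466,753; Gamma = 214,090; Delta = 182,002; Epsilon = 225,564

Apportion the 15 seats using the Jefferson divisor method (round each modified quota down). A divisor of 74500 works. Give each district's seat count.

With modified divisor 74500: modified quotas Alpha 2.970, Beta 6.265, Gamma 2.874, Delta 2.443, Epsilon 3.028.
Rounding down: Alpha 2, Beta 6, Gamma 2, Delta 2, Epsilon 3 (total 15).

Alpha 2, Beta 6, Gamma 2, Delta 2, Epsilon 3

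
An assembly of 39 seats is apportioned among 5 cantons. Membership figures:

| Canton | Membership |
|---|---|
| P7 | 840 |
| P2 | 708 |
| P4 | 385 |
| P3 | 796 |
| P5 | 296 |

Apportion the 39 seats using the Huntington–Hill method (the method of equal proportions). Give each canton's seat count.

P7=11, P2=9, P4=5, P3=10, P5=4

With divisor 78: modified quotas P7 10.769, P2 9.077, P4 4.936, P3 10.205, P5 3.795.
Geometric-mean thresholds: P7 √(10·11)=10.488, P2 √(9·10)=9.487, P4 √(4·5)=4.472, P3 √(10·11)=10.488, P5 √(3·4)=3.464.
Each quota rounded against its threshold gives P7 11, P2 9, P4 5, P3 10, P5 4 (total 39).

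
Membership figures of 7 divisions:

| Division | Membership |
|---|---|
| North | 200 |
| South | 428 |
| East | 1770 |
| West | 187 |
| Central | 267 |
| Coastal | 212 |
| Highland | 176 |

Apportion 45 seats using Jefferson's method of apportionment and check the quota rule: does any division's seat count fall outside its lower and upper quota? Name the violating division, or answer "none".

Standard quotas: North 2.778, South 5.944, East 24.583, West 2.597, Central 3.708, Coastal 2.944, Highland 2.444.
Jefferson allocation: North 2, South 6, East 26, West 2, Central 4, Coastal 3, Highland 2.
East has quota 24.583 (lower 24, upper 25) but receives 26 — outside the quota interval.

East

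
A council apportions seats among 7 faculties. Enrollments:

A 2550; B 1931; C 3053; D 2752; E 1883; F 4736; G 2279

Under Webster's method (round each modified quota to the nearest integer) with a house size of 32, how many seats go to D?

5

Standard divisor 19184/32 ≈ 599.5; standard quotas: A 4.254, B 3.221, C 5.093, D 4.590, E 3.141, F 7.900, G 3.802.
Rounding to the nearest integer gives A 4, B 3, C 5, D 5, E 3, F 8, G 4 — total 32, matching the house size, so no adjustment is needed.
D receives 5.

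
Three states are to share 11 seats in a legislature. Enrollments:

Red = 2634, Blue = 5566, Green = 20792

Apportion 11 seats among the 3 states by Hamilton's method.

Red 1, Blue 2, Green 8

Standard divisor: 28992 ÷ 11 ≈ 2635.636.
Standard quotas: Red 0.9994, Blue 2.1118, Green 7.8888.
Lower quotas: Red 0, Blue 2, Green 7 (sum 9, leaving 2 seats).
Remainders in descending order: Red 0.9994, Green 0.8888, Blue 0.1118.
Largest remainders: Red, Green receive the extra seats.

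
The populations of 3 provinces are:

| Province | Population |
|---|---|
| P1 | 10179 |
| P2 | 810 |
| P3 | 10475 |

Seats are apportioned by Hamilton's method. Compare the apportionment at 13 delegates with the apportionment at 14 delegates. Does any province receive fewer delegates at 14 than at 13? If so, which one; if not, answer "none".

P2

At 13 seats: P1 6, P2 1, P3 6.
At 14 seats: P1 7, P2 0, P3 7.
P2 drops from 1 to 0.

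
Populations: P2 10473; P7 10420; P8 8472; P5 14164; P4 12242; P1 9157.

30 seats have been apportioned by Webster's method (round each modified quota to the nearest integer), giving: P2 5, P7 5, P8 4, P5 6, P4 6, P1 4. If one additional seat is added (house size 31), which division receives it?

Priority for the next seat is population ÷ (current seats + 0.5).
Priorities: P2 1904.182, P7 1894.545, P8 1882.667, P5 2179.077, P4 1883.385, P1 2034.889.
Highest priority: P5.

P5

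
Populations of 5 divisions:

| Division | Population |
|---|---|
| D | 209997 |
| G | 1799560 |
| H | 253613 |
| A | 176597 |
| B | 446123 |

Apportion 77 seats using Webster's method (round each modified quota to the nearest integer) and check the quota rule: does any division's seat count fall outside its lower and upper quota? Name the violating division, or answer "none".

Standard quotas: D 5.603, G 48.015, H 6.767, A 4.712, B 11.903.
Webster allocation: D 6, G 47, H 7, A 5, B 12.
G has quota 48.015 (lower 48, upper 49) but receives 47 — outside the quota interval.

G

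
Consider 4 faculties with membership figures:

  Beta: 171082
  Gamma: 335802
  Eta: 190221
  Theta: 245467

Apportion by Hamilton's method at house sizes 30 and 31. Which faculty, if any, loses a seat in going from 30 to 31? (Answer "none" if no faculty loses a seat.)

none

At 30 seats: Beta 5, Gamma 11, Eta 6, Theta 8.
At 31 seats: Beta 6, Gamma 11, Eta 6, Theta 8.
No faculty's allocation decreased.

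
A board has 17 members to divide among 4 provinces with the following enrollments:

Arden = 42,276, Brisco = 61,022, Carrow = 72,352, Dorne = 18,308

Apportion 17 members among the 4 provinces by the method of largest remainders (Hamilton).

Arden: 4, Brisco: 5, Carrow: 6, Dorne: 2

Total 193958; standard divisor 193958/17 ≈ 11409.294.
Standard quotas: Arden 3.7054, Brisco 5.3484, Carrow 6.3415, Dorne 1.6047.
Lower quotas: Arden 3, Brisco 5, Carrow 6, Dorne 1 (sum 15, leaving 2 seats).
Remainders in descending order: Arden 0.7054, Dorne 0.6047, Brisco 0.3484, Carrow 0.3415.
Largest remainders: Arden, Dorne receive the extra seats.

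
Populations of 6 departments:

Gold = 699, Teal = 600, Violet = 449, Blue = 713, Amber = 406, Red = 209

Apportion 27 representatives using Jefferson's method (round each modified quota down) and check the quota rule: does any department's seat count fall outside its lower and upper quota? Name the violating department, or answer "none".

Standard quotas: Gold 6.136, Teal 5.267, Violet 3.941, Blue 6.258, Amber 3.564, Red 1.835.
Jefferson allocation: Gold 6, Teal 5, Violet 4, Blue 7, Amber 3, Red 2.
Every allocation lies between the lower and upper quota.

none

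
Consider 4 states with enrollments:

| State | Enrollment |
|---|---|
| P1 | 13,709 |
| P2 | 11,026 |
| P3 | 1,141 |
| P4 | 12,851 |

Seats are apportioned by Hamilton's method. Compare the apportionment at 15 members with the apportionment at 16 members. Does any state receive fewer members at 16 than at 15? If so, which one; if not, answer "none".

P3

At 15 seats: P1 5, P2 4, P3 1, P4 5.
At 16 seats: P1 6, P2 5, P3 0, P4 5.
P3 drops from 1 to 0.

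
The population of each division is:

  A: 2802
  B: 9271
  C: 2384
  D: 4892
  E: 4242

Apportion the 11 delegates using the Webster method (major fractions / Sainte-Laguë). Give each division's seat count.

A: 1; B: 5; C: 1; D: 2; E: 2

Standard divisor 23591/11 ≈ 2144.636; standard quotas: A 1.307, B 4.323, C 1.112, D 2.281, E 1.978.
Rounding to the nearest integer gives 1, 4, 1, 2, 2 = 10 seats, so the divisor must be adjusted.
With modified divisor 2000: modified quotas A 1.401, B 4.636, C 1.192, D 2.446, E 2.121.
Rounding to the nearest integer: A 1, B 5, C 1, D 2, E 2 (total 11).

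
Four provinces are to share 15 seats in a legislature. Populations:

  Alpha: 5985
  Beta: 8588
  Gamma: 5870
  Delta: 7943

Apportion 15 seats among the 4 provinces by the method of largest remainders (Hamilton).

Alpha 3, Beta 5, Gamma 3, Delta 4

Standard divisor: 28386 ÷ 15 ≈ 1892.4.
Standard quotas: Alpha 3.1627, Beta 4.5382, Gamma 3.1019, Delta 4.1973.
Lower quotas: Alpha 3, Beta 4, Gamma 3, Delta 4 (sum 14, leaving 1 seat).
Remainders in descending order: Beta 0.5382, Delta 0.1973, Alpha 0.1627, Gamma 0.1019.
Largest remainder: Beta receives the extra seat.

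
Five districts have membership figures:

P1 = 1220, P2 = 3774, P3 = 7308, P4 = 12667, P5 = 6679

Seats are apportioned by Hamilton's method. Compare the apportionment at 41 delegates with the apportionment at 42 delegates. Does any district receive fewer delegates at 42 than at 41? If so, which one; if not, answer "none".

P1

At 41 seats: P1 2, P2 5, P3 9, P4 16, P5 9.
At 42 seats: P1 1, P2 5, P3 10, P4 17, P5 9.
P1 drops from 2 to 1.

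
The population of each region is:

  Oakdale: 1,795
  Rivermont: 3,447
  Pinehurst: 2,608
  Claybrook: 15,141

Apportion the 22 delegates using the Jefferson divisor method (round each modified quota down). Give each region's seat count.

Standard divisor 22991/22 ≈ 1045.045; standard quotas: Oakdale 1.718, Rivermont 3.298, Pinehurst 2.496, Claybrook 14.488.
Rounding down gives 1, 3, 2, 14 = 20 seats, so the divisor must be adjusted.
With modified divisor 920: modified quotas Oakdale 1.951, Rivermont 3.747, Pinehurst 2.835, Claybrook 16.458.
Rounding down: Oakdale 1, Rivermont 3, Pinehurst 2, Claybrook 16 (total 22).

Oakdale: 1; Rivermont: 3; Pinehurst: 2; Claybrook: 16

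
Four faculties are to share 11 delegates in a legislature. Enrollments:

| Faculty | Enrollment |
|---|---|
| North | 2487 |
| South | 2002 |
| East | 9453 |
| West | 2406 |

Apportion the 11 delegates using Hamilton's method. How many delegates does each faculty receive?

North 2, South 1, East 6, West 2

The standard divisor is 16348/11 ≈ 1486.182.
Standard quotas: North 1.6734, South 1.3471, East 6.3606, West 1.6189.
Lower quotas: North 1, South 1, East 6, West 1 (sum 9, leaving 2 seats).
Remainders in descending order: North 0.6734, West 0.6189, East 0.3606, South 0.3471.
Largest remainders: North, West receive the extra seats.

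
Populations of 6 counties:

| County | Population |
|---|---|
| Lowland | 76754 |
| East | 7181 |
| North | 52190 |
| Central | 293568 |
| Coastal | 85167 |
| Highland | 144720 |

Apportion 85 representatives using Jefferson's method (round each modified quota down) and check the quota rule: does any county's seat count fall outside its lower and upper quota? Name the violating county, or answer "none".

Central

Standard quotas: Lowland 9.891, East 0.925, North 6.726, Central 37.832, Coastal 10.975, Highland 18.650.
Jefferson allocation: Lowland 10, East 0, North 6, Central 39, Coastal 11, Highland 19.
Central has quota 37.832 (lower 37, upper 38) but receives 39 — outside the quota interval.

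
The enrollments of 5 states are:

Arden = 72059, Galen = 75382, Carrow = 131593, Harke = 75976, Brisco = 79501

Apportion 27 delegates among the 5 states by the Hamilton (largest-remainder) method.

Standard divisor: 434511 ÷ 27 = 16093.
Standard quotas: Arden 4.4777, Galen 4.6841, Carrow 8.1770, Harke 4.7211, Brisco 4.9401.
Lower quotas: Arden 4, Galen 4, Carrow 8, Harke 4, Brisco 4 (sum 24, leaving 3 seats).
Remainders in descending order: Brisco 0.9401, Harke 0.7211, Galen 0.6841, Arden 0.4777, Carrow 0.1770.
Largest remainders: Brisco, Harke, Galen receive the extra seats.

Arden 4, Galen 5, Carrow 8, Harke 5, Brisco 5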